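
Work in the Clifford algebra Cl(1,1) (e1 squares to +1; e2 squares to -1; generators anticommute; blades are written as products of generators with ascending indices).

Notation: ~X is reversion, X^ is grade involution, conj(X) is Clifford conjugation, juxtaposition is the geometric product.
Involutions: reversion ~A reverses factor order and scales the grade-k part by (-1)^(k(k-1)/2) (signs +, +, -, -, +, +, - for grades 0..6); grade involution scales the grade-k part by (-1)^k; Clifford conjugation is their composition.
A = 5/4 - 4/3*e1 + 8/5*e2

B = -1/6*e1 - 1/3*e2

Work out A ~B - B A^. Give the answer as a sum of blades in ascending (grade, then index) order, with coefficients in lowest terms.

first term: 34/45 - 5/24*e1 - 5/12*e2 + 32/45*e1 e2
second term: -34/45 - 5/24*e1 - 5/12*e2 + 32/45*e1 e2
Answer: 68/45


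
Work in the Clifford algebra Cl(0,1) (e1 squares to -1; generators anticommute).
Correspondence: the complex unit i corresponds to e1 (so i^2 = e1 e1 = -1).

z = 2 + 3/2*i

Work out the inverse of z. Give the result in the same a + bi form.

In blades: z = 2 + 3/2*e1.
With qbar = 2 - 3/2*e1 (scalar fixed, mapped units negated), z qbar = 25/4 (the sum of squared coefficients), so z^-1 = qbar / (25/4) = 8/25 - 6/25*e1; translating back:
Answer: 8/25 - 6/25*i


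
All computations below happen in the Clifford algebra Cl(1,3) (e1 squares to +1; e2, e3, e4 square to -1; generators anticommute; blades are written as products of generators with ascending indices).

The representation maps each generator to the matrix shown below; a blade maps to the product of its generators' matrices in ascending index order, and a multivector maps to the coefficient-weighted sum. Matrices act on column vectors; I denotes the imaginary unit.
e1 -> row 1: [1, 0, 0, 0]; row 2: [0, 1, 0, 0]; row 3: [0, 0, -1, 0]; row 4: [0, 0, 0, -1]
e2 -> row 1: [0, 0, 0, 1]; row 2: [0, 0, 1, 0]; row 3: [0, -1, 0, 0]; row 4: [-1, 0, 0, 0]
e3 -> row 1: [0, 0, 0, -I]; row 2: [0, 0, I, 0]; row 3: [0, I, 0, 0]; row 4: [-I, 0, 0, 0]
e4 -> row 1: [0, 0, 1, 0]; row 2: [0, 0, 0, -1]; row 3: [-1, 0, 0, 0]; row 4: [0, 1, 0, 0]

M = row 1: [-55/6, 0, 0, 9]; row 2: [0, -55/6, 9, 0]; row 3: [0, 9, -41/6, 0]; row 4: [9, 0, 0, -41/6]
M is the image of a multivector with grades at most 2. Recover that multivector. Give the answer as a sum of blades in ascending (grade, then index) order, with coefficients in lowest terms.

Method: the blade images are trace-orthogonal — tr(rho(e_A) rho(e_B)^-1) = 4 if A = B and 0 otherwise — and rho(e_A)^-1 = (e_A)^2 * rho(e_A) with (e_A)^2 = +1 or -1, so the coefficient of e_A in the preimage is (e_A)^2 * tr(M rho(e_A))/4.
Nonzero projections over blades of grade <= 2: 1: (1)^2 = +1, tr(M 1) = -32, coefficient -8; e1: (e1)^2 = +1, tr(M rho(e1)) = -14/3, coefficient -7/6; e1 e2: (e1 e2)^2 = +1, tr(M rho(e1 e2)) = 36, coefficient 9. Every other blade of grade <= 2 projects to 0.
Answer: -8 - 7/6*e1 + 9*e1 e2


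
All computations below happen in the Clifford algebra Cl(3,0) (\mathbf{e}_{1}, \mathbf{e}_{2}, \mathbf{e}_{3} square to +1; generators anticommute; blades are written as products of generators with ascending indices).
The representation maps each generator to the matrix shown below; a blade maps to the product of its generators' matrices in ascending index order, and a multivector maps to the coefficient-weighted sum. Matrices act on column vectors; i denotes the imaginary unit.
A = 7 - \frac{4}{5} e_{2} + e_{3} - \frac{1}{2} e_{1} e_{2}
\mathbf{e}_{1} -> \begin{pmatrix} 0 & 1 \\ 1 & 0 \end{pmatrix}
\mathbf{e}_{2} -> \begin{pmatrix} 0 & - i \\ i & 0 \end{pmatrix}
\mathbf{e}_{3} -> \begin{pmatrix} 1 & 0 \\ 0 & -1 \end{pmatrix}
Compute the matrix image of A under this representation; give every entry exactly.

Bivector images (products of the table entries): rho(e_{1} e_{2}) = rho(\mathbf{e}_{1})rho(\mathbf{e}_{2}) = \begin{pmatrix} i & 0 \\ 0 & - i \end{pmatrix}.
M = (7)*1 + (-\frac{4}{5})*rho(e_{2}) + (1)*rho(e_{3}) + (-\frac{1}{2})*rho(e_{1} e_{2}), summed entrywise (1 is the identity matrix):
Answer: \begin{pmatrix} 8 - \frac{i}{2} & \frac{4 i}{5} \\ - \frac{4 i}{5} & 6 + \frac{i}{2} \end{pmatrix}


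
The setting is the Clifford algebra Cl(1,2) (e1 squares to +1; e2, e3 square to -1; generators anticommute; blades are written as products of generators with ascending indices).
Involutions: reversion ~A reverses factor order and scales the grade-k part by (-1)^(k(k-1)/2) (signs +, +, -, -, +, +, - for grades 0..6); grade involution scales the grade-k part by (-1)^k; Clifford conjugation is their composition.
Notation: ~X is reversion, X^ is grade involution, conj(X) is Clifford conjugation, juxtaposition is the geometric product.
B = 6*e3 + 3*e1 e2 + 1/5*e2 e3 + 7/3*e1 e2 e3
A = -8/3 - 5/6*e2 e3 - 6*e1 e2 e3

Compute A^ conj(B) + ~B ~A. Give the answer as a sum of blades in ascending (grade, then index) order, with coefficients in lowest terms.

first term: -85/6 + 283/90*e1 - 5*e2 - 2*e3 + 44*e1 e2 + 5/2*e1 e3 + 8/15*e2 e3 - 56/9*e1 e2 e3
second term: 85/6 + 283/90*e1 + 5*e2 - 34*e3 - 28*e1 e2 + 5/2*e1 e3 + 8/15*e2 e3 + 56/9*e1 e2 e3
Answer: 283/45*e1 - 36*e3 + 16*e1 e2 + 5*e1 e3 + 16/15*e2 e3


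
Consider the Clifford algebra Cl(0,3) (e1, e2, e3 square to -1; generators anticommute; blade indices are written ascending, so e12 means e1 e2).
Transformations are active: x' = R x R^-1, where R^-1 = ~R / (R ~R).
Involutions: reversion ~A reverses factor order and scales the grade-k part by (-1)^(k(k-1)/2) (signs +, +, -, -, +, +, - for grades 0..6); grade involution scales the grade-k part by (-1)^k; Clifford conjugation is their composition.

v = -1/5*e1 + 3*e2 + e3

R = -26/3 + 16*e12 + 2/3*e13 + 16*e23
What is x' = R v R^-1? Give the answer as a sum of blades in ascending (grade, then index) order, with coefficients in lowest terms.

~R = -26/3 - 16*e12 - 2/3*e13 - 16*e23, and R ~R = 5288/9, so R^-1 = ~R / (5288/9).
R v = -704/15*e1 - 226/5*e2 + 196/5*e3 + 54/5*e123
Answer: 7181/3305*e1 - 5589/3305*e2 - 5183/3305*e3


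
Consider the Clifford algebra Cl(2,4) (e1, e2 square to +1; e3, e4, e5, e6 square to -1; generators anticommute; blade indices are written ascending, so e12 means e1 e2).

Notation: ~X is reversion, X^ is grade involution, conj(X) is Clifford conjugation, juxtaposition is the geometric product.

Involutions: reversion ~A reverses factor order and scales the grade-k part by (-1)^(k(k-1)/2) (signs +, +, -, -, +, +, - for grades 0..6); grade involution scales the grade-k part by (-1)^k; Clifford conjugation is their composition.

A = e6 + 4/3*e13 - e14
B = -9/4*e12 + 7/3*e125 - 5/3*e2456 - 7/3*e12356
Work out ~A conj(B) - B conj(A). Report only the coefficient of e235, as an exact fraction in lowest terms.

first term: -3*e23 + 9/4*e24 + 9/4*e126 - 28/9*e235 + 2/3*e245 + 28/9*e256 - 7/3*e1235 - 4*e1256 - 7/3*e23456 - 20/9*e123456
second term: -3*e23 + 9/4*e24 + 9/4*e126 + 28/9*e235 - 4*e245 - 28/9*e256 - 7/3*e1235 - 2/3*e1256 - 7/3*e23456 - 20/9*e123456
Answer: -56/9


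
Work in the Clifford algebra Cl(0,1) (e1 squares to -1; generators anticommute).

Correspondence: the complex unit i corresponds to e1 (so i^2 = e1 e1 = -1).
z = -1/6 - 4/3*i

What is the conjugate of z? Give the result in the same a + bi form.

In blades: z = -1/6 - 4/3*e1.
Conjugation here is Clifford conjugation: the scalar is fixed and the grade-1 and grade-2 blades all flip sign, giving -1/6 + 4/3*e1; translating back:
Answer: -1/6 + 4/3*i


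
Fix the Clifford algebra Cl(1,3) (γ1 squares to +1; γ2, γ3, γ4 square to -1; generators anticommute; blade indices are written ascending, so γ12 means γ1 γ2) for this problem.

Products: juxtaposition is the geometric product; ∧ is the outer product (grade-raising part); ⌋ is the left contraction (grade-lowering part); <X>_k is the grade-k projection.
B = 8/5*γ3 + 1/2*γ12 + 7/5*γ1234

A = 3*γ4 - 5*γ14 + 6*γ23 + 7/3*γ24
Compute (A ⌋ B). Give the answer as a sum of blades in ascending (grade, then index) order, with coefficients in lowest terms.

step 1: 49/15*γ13 - 42/5*γ14 - 7*γ23 + 21/5*γ123
Answer: 49/15*γ13 - 42/5*γ14 - 7*γ23 + 21/5*γ123


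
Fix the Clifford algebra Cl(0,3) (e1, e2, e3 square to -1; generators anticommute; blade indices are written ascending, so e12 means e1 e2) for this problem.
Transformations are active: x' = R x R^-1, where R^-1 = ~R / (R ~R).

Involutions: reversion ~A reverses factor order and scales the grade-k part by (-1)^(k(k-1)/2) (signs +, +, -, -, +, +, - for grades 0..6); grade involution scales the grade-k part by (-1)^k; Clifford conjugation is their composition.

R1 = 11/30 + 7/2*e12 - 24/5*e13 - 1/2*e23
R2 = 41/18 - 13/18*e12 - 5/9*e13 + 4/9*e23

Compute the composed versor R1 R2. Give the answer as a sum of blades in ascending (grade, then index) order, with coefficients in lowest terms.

Distribute over the terms of R1 (each basis-blade product reordered to ascending indices, repeated generators contracted through their squares):
(11/30) R2 = 451/540 - 143/540*e12 - 11/54*e13 + 22/135*e23
(7/2*e12) R2 = 91/36 + 287/36*e12 - 14/9*e13 - 35/18*e23
(-24/5*e13) R2 = -8/3 - 32/15*e12 - 164/15*e13 - 52/15*e23
(-1/2*e23) R2 = 2/9 - 5/18*e12 + 13/36*e13 - 41/36*e23
Summing the partial products and collecting blades:
Answer: 124/135 + 143/27*e12 - 6659/540*e13 - 3449/540*e23


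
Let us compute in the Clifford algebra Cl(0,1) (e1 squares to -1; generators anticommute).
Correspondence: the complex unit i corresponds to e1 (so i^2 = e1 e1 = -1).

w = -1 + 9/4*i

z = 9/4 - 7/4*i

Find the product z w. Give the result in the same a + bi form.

In blades: z = 9/4 - 7/4*e1, w = -1 + 9/4*e1.
Distribute z over w term by term (generator squares from the signature, products reordered to ascending indices): (9/4)*w = -9/4 + 81/16*e1; (-7/4*e1)*w = 63/16 + 7/4*e1.
Sum: 27/16 + 109/16*e1; translating back through the correspondence:
Answer: 27/16 + 109/16*i


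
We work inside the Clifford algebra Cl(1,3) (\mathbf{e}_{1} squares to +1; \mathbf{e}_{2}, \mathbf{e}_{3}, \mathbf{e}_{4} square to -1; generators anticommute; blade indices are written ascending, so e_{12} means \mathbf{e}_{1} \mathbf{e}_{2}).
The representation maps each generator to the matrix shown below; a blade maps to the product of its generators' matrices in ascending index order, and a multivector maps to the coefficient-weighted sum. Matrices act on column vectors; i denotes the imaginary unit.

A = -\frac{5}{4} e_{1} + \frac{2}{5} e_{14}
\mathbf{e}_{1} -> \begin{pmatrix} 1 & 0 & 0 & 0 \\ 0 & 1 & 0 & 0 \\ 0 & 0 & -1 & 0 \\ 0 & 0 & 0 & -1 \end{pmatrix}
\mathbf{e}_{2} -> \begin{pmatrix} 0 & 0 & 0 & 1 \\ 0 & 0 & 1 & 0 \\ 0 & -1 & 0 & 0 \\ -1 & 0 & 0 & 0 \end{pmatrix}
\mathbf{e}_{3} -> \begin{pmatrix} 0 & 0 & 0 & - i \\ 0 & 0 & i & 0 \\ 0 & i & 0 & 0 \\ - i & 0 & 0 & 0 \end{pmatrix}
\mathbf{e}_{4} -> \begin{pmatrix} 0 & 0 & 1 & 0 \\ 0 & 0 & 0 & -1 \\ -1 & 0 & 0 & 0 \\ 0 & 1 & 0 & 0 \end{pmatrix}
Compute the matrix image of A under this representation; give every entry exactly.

Bivector images (products of the table entries): rho(e_{14}) = rho(\mathbf{e}_{1})rho(\mathbf{e}_{4}) = \begin{pmatrix} 0 & 0 & 1 & 0 \\ 0 & 0 & 0 & -1 \\ 1 & 0 & 0 & 0 \\ 0 & -1 & 0 & 0 \end{pmatrix}.
M = (-\frac{5}{4})*rho(e_{1}) + (\frac{2}{5})*rho(e_{14}), summed entrywise:
Answer: \begin{pmatrix} - \frac{5}{4} & 0 & \frac{2}{5} & 0 \\ 0 & - \frac{5}{4} & 0 & - \frac{2}{5} \\ \frac{2}{5} & 0 & \frac{5}{4} & 0 \\ 0 & - \frac{2}{5} & 0 & \frac{5}{4} \end{pmatrix}


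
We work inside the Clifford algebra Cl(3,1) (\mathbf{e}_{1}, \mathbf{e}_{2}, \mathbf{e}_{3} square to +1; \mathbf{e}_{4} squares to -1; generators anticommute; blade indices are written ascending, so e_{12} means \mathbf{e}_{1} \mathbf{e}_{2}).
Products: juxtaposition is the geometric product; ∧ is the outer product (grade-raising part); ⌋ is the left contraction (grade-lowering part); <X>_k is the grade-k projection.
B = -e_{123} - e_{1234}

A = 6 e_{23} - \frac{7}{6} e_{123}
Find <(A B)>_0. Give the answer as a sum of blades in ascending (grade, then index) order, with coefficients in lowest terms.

step 1: -\frac{7}{6} + 6 e_{1} - \frac{7}{6} e_{4} + 6 e_{14}
step 2: -\frac{7}{6}
Answer: -\frac{7}{6}


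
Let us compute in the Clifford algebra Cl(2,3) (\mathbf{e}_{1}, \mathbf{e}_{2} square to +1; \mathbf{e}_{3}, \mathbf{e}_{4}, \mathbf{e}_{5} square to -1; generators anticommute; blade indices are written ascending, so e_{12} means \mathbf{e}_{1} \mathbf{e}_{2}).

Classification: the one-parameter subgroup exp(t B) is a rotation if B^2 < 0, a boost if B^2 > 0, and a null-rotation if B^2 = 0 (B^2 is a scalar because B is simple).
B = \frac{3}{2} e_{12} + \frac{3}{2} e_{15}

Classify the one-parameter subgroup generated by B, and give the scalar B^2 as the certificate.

B^2 term by term: the squares give (\frac{3}{2})^2*(e_{12})^2 + (\frac{3}{2})^2*(e_{15})^2 = \frac{9}{4}*(-1) + \frac{9}{4}*(+1) = 0 (each basis 2-blade squares to minus the product of its generators' squares); cross terms between blades sharing an index anticommute and cancel. So B^2 = 0.
Answer: null-rotation, certificate B^2 = 0. Key observation: B^2 = 0 is a conjugation invariant, so its sign decides the class regardless of the surface form of B.


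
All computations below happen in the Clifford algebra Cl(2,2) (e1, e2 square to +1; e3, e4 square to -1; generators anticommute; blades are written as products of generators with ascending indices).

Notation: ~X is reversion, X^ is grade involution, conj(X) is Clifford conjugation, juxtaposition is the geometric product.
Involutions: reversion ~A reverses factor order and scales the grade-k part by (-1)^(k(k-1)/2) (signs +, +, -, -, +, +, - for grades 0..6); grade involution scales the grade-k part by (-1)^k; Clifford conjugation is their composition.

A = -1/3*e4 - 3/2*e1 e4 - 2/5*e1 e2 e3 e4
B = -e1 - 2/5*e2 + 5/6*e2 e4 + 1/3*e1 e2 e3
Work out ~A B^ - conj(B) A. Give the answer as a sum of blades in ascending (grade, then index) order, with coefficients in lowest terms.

first term: -5/18*e2 - 49/30*e4 + 5/4*e1 e2 + 1/3*e1 e3 + 1/3*e1 e4 + 2/15*e2 e4 - 3/5*e1 e2 e4 - 4/25*e1 e3 e4 + 9/10*e2 e3 e4 - 1/9*e1 e2 e3 e4
second term: -5/18*e2 - 49/30*e4 - 5/4*e1 e2 - 1/3*e1 e3 - 1/3*e1 e4 - 2/15*e2 e4 + 3/5*e1 e2 e4 + 4/25*e1 e3 e4 - 9/10*e2 e3 e4 - 1/9*e1 e2 e3 e4
Answer: 5/2*e1 e2 + 2/3*e1 e3 + 2/3*e1 e4 + 4/15*e2 e4 - 6/5*e1 e2 e4 - 8/25*e1 e3 e4 + 9/5*e2 e3 e4


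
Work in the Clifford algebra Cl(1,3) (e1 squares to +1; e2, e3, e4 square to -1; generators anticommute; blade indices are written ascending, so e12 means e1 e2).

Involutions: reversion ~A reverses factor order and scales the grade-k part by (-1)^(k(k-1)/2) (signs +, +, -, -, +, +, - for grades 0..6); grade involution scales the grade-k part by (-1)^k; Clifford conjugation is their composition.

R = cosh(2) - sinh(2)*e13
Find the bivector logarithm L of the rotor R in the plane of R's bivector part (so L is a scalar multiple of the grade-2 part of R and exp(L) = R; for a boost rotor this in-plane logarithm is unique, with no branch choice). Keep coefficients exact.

The scalar part of R is cosh(2), which fixes the rapidity magnitude through cosh (cosh is even, so it cannot fix the sign — the bivector part carries that); dividing the bivector part by sinh of the rapidity gives the plane, and L = rapidity * plane, where the joint sign ambiguity of (rapidity, plane) cancels in the product.
Concretely: cosh(rapidity) = cosh(2) gives rapidity = ±2, and since rapidity/sinh(rapidity) is even the sign is immaterial: L = (rapidity/sinh(rapidity)) * <R>_2 = (2/sinh(2)) * <R>_2.
Answer: -2*e13


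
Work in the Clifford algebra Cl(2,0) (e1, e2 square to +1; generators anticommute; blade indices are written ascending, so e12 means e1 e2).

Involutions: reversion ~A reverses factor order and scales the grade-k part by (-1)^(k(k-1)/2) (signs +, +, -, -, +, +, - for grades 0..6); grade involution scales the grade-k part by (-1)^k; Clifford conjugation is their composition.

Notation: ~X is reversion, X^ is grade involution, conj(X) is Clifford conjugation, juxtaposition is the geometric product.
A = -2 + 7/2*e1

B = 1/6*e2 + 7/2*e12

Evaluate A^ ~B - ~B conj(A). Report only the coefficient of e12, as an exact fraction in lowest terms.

first term: 143/12*e2 + 77/12*e12
second term: -151/12*e2 + 91/12*e12
Answer: -7/6


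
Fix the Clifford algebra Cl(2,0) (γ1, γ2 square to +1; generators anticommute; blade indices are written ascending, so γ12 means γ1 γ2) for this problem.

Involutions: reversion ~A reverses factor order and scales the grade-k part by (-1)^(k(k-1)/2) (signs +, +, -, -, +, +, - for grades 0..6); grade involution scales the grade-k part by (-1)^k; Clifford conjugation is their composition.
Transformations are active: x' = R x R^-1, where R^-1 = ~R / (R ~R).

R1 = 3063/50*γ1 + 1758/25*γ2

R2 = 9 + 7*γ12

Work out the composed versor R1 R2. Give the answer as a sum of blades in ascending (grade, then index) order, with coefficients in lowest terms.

Distribute over the terms of R1 (each basis-blade product reordered to ascending indices, repeated generators contracted through their squares):
(3063/50*γ1) R2 = 27567/50*γ1 + 21441/50*γ2
(1758/25*γ2) R2 = -12306/25*γ1 + 15822/25*γ2
Summing the partial products and collecting blades:
Answer: 591/10*γ1 + 10617/10*γ2


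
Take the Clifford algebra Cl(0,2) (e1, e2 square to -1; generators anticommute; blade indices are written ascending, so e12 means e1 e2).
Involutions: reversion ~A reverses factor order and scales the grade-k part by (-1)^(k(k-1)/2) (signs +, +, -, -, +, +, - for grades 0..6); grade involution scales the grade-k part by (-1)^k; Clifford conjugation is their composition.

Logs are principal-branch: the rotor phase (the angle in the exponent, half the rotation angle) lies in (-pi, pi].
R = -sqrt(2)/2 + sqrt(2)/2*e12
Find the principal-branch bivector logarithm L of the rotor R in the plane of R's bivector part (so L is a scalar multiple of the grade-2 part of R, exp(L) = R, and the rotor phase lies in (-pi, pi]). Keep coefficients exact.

The scalar part of R is -sqrt(2)/2, which pins the rotor phase on the principal branch; dividing the bivector part by the sine of that phase recovers the unit plane, and L is the phase times that plane.
Concretely: cos(phase) = -sqrt(2)/2 gives phase = ±3*pi/4, and since phase/sin(phase) is even the sign is immaterial: L = (phase/sin(phase)) * <R>_2 = (3*sqrt(2)*pi/4) * <R>_2.
Answer: 3*pi/4*e12


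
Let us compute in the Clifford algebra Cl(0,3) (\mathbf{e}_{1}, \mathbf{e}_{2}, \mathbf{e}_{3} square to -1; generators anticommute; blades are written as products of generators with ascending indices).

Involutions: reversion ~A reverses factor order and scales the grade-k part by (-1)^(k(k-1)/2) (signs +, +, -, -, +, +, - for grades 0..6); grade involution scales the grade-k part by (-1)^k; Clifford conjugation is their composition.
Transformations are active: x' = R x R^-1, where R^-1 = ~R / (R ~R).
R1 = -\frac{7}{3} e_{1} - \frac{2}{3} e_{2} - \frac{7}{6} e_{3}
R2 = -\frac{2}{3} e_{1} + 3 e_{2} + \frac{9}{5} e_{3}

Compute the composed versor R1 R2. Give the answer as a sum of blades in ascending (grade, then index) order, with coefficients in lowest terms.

Distribute over the terms of R1 (each basis-blade product reordered to ascending indices, repeated generators contracted through their squares):
(-\frac{7}{3} e_{1}) R2 = -\frac{14}{9} - 7 e_{1} e_{2} - \frac{21}{5} e_{1} e_{3}
(-\frac{2}{3} e_{2}) R2 = 2 - \frac{4}{9} e_{1} e_{2} - \frac{6}{5} e_{2} e_{3}
(-\frac{7}{6} e_{3}) R2 = \frac{21}{10} - \frac{7}{9} e_{1} e_{3} + \frac{7}{2} e_{2} e_{3}
Summing the partial products and collecting blades:
Answer: \frac{229}{90} - \frac{67}{9} e_{1} e_{2} - \frac{224}{45} e_{1} e_{3} + \frac{23}{10} e_{2} e_{3}


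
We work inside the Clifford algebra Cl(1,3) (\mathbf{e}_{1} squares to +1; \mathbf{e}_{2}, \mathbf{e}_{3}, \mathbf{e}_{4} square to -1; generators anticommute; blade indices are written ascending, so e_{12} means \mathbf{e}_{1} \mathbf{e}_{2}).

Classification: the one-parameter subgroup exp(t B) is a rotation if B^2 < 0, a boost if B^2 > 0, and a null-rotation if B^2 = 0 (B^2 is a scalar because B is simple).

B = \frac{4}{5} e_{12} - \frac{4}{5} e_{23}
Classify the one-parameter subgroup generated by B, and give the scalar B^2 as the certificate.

B^2 term by term: the squares give (\frac{4}{5})^2*(e_{12})^2 + (-\frac{4}{5})^2*(e_{23})^2 = \frac{16}{25}*(+1) + \frac{16}{25}*(-1) = 0 (each basis 2-blade squares to minus the product of its generators' squares); cross terms between blades sharing an index anticommute and cancel. So B^2 = 0.
Answer: null-rotation, certificate B^2 = 0. Key observation: B^2 = 0 is a conjugation invariant, so its sign decides the class regardless of the surface form of B.


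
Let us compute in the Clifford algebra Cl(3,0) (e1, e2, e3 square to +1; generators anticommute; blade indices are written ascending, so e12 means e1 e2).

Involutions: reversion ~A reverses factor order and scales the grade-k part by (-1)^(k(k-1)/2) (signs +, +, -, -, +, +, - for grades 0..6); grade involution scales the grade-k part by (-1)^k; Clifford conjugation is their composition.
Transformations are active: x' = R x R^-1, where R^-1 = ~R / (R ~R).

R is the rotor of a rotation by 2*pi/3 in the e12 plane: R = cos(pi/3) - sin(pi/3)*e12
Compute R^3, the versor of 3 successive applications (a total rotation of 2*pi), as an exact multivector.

Because a rotor carries half the rotation angle, composing 3 copies of this e12-plane rotor multiplies the phase: 3*(pi/3) = pi, hence R^3 = cos(pi) - sin(pi)*e12.
cos(pi) = -1 and sin(pi) = 0, so R^3 = -1. The total rotation 2*pi is 1 full turn, so every vector returns to itself, yet the rotor is -1, on the OTHER sheet of the double cover (an odd number of 2*pi turns).
Answer: -1


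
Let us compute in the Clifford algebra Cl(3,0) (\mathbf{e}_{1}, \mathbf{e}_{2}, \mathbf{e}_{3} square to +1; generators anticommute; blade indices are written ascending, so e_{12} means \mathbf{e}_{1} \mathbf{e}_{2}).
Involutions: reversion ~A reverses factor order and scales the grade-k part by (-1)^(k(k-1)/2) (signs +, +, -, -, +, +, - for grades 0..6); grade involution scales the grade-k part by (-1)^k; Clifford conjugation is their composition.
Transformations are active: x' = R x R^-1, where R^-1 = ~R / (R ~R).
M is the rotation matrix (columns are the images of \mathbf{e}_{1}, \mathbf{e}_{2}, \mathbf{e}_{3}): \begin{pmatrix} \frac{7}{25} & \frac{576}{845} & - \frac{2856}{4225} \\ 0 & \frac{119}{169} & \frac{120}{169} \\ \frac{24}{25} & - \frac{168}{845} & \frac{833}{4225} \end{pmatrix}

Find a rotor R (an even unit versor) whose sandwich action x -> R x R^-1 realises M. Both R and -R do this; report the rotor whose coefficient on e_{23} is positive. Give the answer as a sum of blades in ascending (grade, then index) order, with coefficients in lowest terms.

Method: write R = a + b12*e_{12} + b13*e_{13} + b23*e_{23} with a^2 + b12^2 + b13^2 + b23^2 = 1 (so R^-1 = ~R). Expanding the columns R e_j ~R gives tr M = 4a^2 - 1 and, from the antisymmetric part, M21 - M12 = -4a*b12, M13 - M31 = 4a*b13, M32 - M23 = -4a*b23.
Here tr M = \frac{4991}{4225}, so a^2 = (1 + tr M)/4 = \frac{2304}{4225} and a = ±\frac{48}{65}. Taking a = \frac{48}{65}: M21 - M12 = -\frac{576}{845}, M13 - M31 = -\frac{6912}{4225}, M32 - M23 = -\frac{768}{845}, giving b12 = \frac{3}{13}, b13 = -\frac{36}{65}, b23 = \frac{4}{13}, i.e. R = \frac{48}{65} + \frac{3}{13} e_{12} - \frac{36}{65} e_{13} + \frac{4}{13} e_{23}.
Its e_{23} coefficient is already positive.
Answer: \frac{48}{65} + \frac{3}{13} e_{12} - \frac{36}{65} e_{13} + \frac{4}{13} e_{23}. Note: both R and -R realise this M (trace \frac{4991}{4225}); the covering map identifies them, and the e_{23}-coefficient sign is the tie-breaker.


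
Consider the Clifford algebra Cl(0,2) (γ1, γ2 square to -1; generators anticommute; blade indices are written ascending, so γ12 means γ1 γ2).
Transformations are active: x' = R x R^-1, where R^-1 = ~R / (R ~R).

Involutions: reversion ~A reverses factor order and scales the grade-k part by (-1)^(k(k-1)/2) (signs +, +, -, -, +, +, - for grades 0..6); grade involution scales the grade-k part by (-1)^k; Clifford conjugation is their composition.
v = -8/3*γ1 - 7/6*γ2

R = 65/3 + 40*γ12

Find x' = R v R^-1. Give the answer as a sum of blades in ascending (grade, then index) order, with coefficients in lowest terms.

~R = 65/3 - 40*γ12, and R ~R = 18625/9, so R^-1 = ~R / (18625/9).
R v = -100/9*γ1 - 2375/18*γ2
Answer: 1088/447*γ1 - 1427/894*γ2


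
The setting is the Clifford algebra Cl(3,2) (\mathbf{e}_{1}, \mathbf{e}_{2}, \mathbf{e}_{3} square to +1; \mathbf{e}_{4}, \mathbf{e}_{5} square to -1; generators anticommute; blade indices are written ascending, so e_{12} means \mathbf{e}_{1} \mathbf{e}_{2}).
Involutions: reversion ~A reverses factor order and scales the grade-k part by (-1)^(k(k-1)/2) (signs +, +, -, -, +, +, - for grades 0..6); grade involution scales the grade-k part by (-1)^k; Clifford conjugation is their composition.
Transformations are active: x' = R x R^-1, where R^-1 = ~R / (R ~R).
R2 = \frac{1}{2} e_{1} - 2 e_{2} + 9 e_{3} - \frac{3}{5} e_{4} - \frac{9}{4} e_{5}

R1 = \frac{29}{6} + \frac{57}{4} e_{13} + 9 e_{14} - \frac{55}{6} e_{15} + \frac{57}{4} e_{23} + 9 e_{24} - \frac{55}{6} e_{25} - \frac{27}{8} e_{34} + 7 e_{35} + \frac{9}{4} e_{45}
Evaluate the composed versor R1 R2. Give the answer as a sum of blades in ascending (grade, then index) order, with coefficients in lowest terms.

Distribute over the terms of R2 (each basis-blade product reordered to ascending indices, repeated generators contracted through their squares):
R1 (\frac{1}{2} e_{1}) = \frac{29}{12} e_{1} - \frac{57}{8} e_{3} - \frac{9}{2} e_{4} + \frac{55}{12} e_{5} + \frac{57}{8} e_{123} + \frac{9}{2} e_{124} - \frac{55}{12} e_{125} - \frac{27}{16} e_{134} + \frac{7}{2} e_{135} + \frac{9}{8} e_{145}
R1 (-2 e_{2}) = -\frac{29}{3} e_{2} + \frac{57}{2} e_{3} + 18 e_{4} - \frac{55}{3} e_{5} + \frac{57}{2} e_{123} + 18 e_{124} - \frac{55}{3} e_{125} + \frac{27}{4} e_{234} - 14 e_{235} - \frac{9}{2} e_{245}
R1 (9 e_{3}) = \frac{513}{4} e_{1} + \frac{513}{4} e_{2} + \frac{87}{2} e_{3} + \frac{243}{8} e_{4} - 63 e_{5} - 81 e_{134} + \frac{165}{2} e_{135} - 81 e_{234} + \frac{165}{2} e_{235} + \frac{81}{4} e_{345}
R1 (-\frac{3}{5} e_{4}) = \frac{27}{5} e_{1} + \frac{27}{5} e_{2} - \frac{81}{40} e_{3} - \frac{29}{10} e_{4} - \frac{27}{20} e_{5} - \frac{171}{20} e_{134} - \frac{11}{2} e_{145} - \frac{171}{20} e_{234} - \frac{11}{2} e_{245} + \frac{21}{5} e_{345}
R1 (-\frac{9}{4} e_{5}) = -\frac{165}{8} e_{1} - \frac{165}{8} e_{2} + \frac{63}{4} e_{3} + \frac{81}{16} e_{4} - \frac{87}{8} e_{5} - \frac{513}{16} e_{135} - \frac{81}{4} e_{145} - \frac{513}{16} e_{235} - \frac{81}{4} e_{245} + \frac{243}{32} e_{345}
Summing the partial products and collecting blades:
Answer: \frac{13853}{120} e_{1} + \frac{12403}{120} e_{2} + \frac{393}{5} e_{3} + \frac{3683}{80} e_{4} - \frac{3559}{40} e_{5} + \frac{285}{8} e_{123} + \frac{45}{2} e_{124} - \frac{275}{12} e_{125} - \frac{7299}{80} e_{134} + \frac{863}{16} e_{135} - \frac{197}{8} e_{145} - \frac{414}{5} e_{234} + \frac{583}{16} e_{235} - \frac{121}{4} e_{245} + \frac{5127}{160} e_{345}


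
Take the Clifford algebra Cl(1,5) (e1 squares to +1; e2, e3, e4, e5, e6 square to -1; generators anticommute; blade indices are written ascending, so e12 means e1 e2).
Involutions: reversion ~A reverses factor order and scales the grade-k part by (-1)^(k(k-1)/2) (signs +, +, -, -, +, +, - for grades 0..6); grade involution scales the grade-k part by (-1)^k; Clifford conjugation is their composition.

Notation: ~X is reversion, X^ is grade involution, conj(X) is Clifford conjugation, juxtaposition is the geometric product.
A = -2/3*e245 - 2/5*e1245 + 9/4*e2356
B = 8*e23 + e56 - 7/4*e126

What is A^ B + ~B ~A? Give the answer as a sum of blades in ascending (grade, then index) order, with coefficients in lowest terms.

first term: -9/4*e23 - 18*e56 + 63/16*e135 - 2/3*e246 - 16/3*e345 + 7/10*e456 + 2/5*e1246 + 16/5*e1345 - 7/6*e1456
second term: 9/4*e23 + 18*e56 - 63/16*e135 - 2/3*e246 - 16/3*e345 - 7/10*e456 + 2/5*e1246 + 16/5*e1345 + 7/6*e1456
Answer: -4/3*e246 - 32/3*e345 + 4/5*e1246 + 32/5*e1345


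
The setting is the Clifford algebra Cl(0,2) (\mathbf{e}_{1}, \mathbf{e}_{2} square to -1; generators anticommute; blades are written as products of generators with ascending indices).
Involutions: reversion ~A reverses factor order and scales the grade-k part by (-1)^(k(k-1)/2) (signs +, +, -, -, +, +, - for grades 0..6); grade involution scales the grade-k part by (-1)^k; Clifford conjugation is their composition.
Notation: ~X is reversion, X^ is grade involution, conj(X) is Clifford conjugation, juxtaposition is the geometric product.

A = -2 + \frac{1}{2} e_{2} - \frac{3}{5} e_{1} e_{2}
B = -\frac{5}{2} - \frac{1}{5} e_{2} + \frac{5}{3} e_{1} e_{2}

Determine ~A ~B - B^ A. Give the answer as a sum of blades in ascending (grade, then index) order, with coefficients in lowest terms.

first term: \frac{61}{10} - \frac{107}{150} e_{1} - \frac{17}{20} e_{2} + \frac{11}{6} e_{1} e_{2}
second term: \frac{59}{10} - \frac{143}{150} e_{1} - \frac{33}{20} e_{2} - \frac{11}{6} e_{1} e_{2}
Answer: \frac{1}{5} + \frac{6}{25} e_{1} + \frac{4}{5} e_{2} + \frac{11}{3} e_{1} e_{2}


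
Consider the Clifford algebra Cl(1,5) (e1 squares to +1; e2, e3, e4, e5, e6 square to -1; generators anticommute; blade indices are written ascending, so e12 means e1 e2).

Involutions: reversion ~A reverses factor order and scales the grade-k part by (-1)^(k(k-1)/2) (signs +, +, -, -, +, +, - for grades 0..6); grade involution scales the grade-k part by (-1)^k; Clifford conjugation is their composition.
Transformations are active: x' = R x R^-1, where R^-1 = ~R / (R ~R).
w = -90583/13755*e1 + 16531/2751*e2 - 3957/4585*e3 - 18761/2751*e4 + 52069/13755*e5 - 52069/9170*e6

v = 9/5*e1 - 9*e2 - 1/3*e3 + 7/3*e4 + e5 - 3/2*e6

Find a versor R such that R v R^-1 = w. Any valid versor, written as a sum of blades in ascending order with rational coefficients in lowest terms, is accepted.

R = v + w = -65824/13755*e1 - 8228/2751*e2 - 16456/13755*e3 - 4114/917*e4 + 65824/13755*e5 - 32912/4585*e6 works: the equal norms (-77909/900) guarantee its sandwich swaps v into w.
Answer: -65824/13755*e1 - 8228/2751*e2 - 16456/13755*e3 - 4114/917*e4 + 65824/13755*e5 - 32912/4585*e6


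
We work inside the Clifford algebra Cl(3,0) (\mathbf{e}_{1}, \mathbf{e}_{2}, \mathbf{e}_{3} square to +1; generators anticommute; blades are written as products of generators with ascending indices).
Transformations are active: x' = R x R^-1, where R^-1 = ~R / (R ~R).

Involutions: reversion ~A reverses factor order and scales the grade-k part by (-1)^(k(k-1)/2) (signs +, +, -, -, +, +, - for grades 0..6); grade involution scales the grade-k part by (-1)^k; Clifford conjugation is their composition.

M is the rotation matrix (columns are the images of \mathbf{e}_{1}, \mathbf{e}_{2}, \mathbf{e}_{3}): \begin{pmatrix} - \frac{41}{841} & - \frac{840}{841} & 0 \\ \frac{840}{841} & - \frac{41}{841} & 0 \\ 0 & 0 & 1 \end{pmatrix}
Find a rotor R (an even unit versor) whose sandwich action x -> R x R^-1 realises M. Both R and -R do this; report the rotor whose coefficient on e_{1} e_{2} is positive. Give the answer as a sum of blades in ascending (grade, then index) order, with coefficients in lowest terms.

Method: write R = a + b12*e_{1} e_{2} + b13*e_{1} e_{3} + b23*e_{2} e_{3} with a^2 + b12^2 + b13^2 + b23^2 = 1 (so R^-1 = ~R). Expanding the columns R e_j ~R gives tr M = 4a^2 - 1 and, from the antisymmetric part, M21 - M12 = -4a*b12, M13 - M31 = 4a*b13, M32 - M23 = -4a*b23.
Here tr M = \frac{759}{841}, so a^2 = (1 + tr M)/4 = \frac{400}{841} and a = ±\frac{20}{29}. Taking a = \frac{20}{29}: M21 - M12 = \frac{1680}{841}, M13 - M31 = 0, M32 - M23 = 0, giving b12 = -\frac{21}{29}, b13 = 0, b23 = 0, i.e. R = \frac{20}{29} - \frac{21}{29} e_{1} e_{2}.
Its e_{1} e_{2} coefficient is negative, so report the other preimage -R.
Answer: -\frac{20}{29} + \frac{21}{29} e_{1} e_{2}. Key observation: the double cover Spin(3) -> SO(3) sends R and -R to the same matrix (trace \frac{759}{841} here), so the stated sign of the e_{1} e_{2} coefficient is what selects one sheet.


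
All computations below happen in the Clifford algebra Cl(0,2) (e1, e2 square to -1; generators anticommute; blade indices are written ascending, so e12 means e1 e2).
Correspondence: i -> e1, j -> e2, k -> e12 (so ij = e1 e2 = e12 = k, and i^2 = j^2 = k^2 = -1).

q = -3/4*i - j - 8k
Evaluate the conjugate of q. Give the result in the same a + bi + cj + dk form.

In blades: q = -3/4*e1 - e2 - 8*e12.
Conjugation here is Clifford conjugation: the scalar is fixed and the grade-1 and grade-2 blades all flip sign, giving 3/4*e1 + e2 + 8*e12; translating back:
Answer: 3/4*i + j + 8k


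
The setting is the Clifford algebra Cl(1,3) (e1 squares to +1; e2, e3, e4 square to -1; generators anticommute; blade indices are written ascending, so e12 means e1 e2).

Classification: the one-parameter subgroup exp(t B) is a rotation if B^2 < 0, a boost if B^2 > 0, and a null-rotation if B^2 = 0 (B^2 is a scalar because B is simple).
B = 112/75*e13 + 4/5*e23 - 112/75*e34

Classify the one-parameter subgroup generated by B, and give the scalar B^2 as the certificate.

B^2 term by term: the squares give (112/75)^2*(e13)^2 + (4/5)^2*(e23)^2 + (-112/75)^2*(e34)^2 = 12544/5625*(+1) + 16/25*(-1) + 12544/5625*(-1) = -16/25 (each basis 2-blade squares to minus the product of its generators' squares); cross terms between blades sharing an index anticommute and cancel. So B^2 = -16/25.
Answer: rotation, certificate B^2 = -16/25. The scalar -16/25 is the complete invariant here: its sign names the subgroup type.


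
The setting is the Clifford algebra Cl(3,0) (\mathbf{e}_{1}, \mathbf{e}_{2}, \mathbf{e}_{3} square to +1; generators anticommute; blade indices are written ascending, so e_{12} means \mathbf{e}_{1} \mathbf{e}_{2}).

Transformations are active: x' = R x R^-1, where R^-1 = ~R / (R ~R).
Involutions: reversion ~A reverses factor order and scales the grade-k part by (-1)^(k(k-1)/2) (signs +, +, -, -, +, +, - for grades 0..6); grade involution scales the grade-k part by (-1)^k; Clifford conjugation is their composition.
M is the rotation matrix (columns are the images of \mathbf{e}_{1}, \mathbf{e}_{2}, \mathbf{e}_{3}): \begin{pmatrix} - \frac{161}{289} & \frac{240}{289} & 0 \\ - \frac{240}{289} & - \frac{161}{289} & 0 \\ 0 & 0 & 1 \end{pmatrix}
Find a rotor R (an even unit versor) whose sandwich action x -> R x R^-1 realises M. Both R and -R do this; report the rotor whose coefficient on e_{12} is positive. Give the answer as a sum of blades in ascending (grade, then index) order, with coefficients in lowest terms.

Method: write R = a + b12*e_{12} + b13*e_{13} + b23*e_{23} with a^2 + b12^2 + b13^2 + b23^2 = 1 (so R^-1 = ~R). Expanding the columns R e_j ~R gives tr M = 4a^2 - 1 and, from the antisymmetric part, M21 - M12 = -4a*b12, M13 - M31 = 4a*b13, M32 - M23 = -4a*b23.
Here tr M = -\frac{33}{289}, so a^2 = (1 + tr M)/4 = \frac{64}{289} and a = ±\frac{8}{17}. Taking a = \frac{8}{17}: M21 - M12 = -\frac{480}{289}, M13 - M31 = 0, M32 - M23 = 0, giving b12 = \frac{15}{17}, b13 = 0, b23 = 0, i.e. R = \frac{8}{17} + \frac{15}{17} e_{12}.
Its e_{12} coefficient is already positive.
Answer: \frac{8}{17} + \frac{15}{17} e_{12}. Uniqueness: Spin(3) -> SO(3) maps R and -R to the same rotation of trace -\frac{33}{289}; fixing the sign of the e_{12} coefficient removes the ambiguity.


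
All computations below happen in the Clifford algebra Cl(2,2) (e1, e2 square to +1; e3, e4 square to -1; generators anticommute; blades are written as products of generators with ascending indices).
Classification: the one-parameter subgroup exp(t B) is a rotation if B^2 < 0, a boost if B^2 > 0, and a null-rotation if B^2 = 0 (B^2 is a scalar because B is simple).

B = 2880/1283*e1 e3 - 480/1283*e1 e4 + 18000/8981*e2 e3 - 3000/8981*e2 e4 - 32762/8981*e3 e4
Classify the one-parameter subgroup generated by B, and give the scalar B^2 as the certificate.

B^2 term by term: the squares give (2880/1283)^2*(e1 e3)^2 + (-480/1283)^2*(e1 e4)^2 + (18000/8981)^2*(e2 e3)^2 + (-3000/8981)^2*(e2 e4)^2 + (-32762/8981)^2*(e3 e4)^2 = 8294400/1646089*(+1) + 230400/1646089*(+1) + 324000000/80658361*(+1) + 9000000/80658361*(+1) + 1073348644/80658361*(-1) = -4 (each basis 2-blade squares to minus the product of its generators' squares); cross terms between blades sharing an index anticommute and cancel; the commuting (index-disjoint) pairs give grade-4 terms 2*c*c'*(blade product), which cancel blade by blade — e1 e2 e3 e4: 17280000/11522623 - 17280000/11522623 = 0 — confirming B is simple. So B^2 = -4.
Answer: rotation, certificate B^2 = -4. The class reads off the invariant scalar -4 directly.


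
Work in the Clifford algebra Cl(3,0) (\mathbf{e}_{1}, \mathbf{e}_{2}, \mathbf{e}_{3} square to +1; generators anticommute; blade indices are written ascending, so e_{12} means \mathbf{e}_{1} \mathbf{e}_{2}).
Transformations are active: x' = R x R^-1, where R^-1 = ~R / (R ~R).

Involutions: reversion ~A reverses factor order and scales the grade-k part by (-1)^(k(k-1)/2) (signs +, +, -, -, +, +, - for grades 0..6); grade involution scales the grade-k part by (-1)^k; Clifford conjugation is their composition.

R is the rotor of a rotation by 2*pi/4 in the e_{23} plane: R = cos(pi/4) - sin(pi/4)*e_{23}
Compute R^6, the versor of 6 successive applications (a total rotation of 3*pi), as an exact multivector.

Rotor phase runs at HALF the rotation angle; powers of one rotor simply add phase, so after 6 steps in e_{23} the phase is 6*pi/4 = \frac{3 \pi}{2} and R^6 = cos(\frac{3 \pi}{2}) - sin(\frac{3 \pi}{2})*e_{23}.
cos(\frac{3 \pi}{2}) = 0 and sin(\frac{3 \pi}{2}) = -1, so R^6 = e_{23}. The net rotation is 1*pi (after discarding 1 full turn, each of which contributes a factor -1 to the rotor); the rotor keeps the half-angle phase exactly.
Answer: e_{23}


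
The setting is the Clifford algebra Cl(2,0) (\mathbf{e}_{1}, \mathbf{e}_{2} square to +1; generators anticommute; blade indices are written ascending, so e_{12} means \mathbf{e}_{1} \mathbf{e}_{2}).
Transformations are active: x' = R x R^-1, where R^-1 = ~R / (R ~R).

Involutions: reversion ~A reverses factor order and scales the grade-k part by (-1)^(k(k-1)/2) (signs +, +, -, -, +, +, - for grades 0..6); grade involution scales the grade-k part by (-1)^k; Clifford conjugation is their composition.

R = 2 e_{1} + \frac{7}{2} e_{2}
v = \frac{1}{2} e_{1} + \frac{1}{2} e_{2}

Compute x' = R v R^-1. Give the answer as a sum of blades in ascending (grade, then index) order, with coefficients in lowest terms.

~R = 2 e_{1} + \frac{7}{2} e_{2}, and R ~R = \frac{65}{4}, so R^-1 = ~R / (\frac{65}{4}).
R v = \frac{11}{4} - \frac{3}{4} e_{12}
Answer: \frac{23}{130} e_{1} + \frac{89}{130} e_{2}


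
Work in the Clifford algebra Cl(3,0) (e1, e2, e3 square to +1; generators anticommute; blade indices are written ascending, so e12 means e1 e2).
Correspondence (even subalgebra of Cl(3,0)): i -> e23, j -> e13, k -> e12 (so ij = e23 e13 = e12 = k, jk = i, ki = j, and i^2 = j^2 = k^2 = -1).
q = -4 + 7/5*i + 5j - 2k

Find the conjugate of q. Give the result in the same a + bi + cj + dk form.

In blades: q = -4 - 2*e12 + 5*e13 + 7/5*e23.
Quaternion conjugation is reversion on the even subalgebra: the scalar is fixed and every grade-2 blade flips sign, giving -4 + 2*e12 - 5*e13 - 7/5*e23; translating back:
Answer: -4 - 7/5*i - 5j + 2k


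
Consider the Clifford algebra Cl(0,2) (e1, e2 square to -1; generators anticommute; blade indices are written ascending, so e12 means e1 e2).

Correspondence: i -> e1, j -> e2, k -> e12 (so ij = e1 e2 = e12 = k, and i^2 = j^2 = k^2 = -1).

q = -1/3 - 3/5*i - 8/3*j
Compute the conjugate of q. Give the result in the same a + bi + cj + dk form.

In blades: q = -1/3 - 3/5*e1 - 8/3*e2.
Conjugation here is Clifford conjugation: the scalar is fixed and the grade-1 and grade-2 blades all flip sign, giving -1/3 + 3/5*e1 + 8/3*e2; translating back:
Answer: -1/3 + 3/5*i + 8/3*j


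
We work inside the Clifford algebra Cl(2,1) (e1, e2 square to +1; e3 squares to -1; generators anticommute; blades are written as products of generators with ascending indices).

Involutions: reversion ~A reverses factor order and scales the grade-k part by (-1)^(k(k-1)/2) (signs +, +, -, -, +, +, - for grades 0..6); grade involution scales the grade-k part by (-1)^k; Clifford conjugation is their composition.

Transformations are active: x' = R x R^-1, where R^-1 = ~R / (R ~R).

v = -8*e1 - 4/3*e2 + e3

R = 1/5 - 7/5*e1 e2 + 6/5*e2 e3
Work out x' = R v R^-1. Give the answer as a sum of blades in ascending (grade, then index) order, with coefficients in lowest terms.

~R = 1/5 + 7/5*e1 e2 - 6/5*e2 e3, and R ~R = 14/25, so R^-1 = ~R / (14/25).
R v = 4/15*e1 - 38/3*e2 + 9/5*e3 - 11*e1 e2 e3
Answer: 166/3*e1 - 54/7*e2 + 387/7*e3
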